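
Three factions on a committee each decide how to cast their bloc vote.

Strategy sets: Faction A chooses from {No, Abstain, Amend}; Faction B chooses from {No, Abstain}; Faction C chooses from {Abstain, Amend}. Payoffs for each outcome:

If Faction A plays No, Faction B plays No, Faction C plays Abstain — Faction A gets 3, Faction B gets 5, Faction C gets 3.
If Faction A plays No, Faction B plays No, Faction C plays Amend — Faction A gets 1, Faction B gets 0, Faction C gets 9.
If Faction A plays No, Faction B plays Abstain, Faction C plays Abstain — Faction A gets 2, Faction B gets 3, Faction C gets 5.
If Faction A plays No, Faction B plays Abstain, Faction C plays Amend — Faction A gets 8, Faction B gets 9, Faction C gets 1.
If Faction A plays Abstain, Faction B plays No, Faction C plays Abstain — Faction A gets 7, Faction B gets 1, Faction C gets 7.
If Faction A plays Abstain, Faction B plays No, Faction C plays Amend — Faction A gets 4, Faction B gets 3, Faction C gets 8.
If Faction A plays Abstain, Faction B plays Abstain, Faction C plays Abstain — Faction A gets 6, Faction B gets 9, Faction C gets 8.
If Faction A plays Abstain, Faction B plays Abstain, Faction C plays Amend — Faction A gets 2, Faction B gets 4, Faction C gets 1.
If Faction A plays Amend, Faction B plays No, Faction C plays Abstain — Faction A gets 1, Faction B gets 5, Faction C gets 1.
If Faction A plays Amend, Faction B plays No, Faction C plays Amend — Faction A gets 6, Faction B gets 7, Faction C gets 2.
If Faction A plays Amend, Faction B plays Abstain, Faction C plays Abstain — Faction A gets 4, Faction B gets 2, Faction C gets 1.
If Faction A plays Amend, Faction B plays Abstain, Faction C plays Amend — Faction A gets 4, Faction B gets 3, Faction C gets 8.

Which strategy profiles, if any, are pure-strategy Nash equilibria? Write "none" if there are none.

Faction A against (No, Abstain): payoffs 3, 7, 1 → best response Abstain.
Faction A against (No, Amend): payoffs 1, 4, 6 → best response Amend.
Faction A against (Abstain, Abstain): payoffs 2, 6, 4 → best response Abstain.
Faction A against (Abstain, Amend): payoffs 8, 2, 4 → best response No.
Faction B against (No, Abstain): payoffs 5, 3 → best response No.
Faction B against (No, Amend): payoffs 0, 9 → best response Abstain.
Faction B against (Abstain, Abstain): payoffs 1, 9 → best response Abstain.
Faction B against (Abstain, Amend): payoffs 3, 4 → best response Abstain.
Faction B against (Amend, Abstain): payoffs 5, 2 → best response No.
Faction B against (Amend, Amend): payoffs 7, 3 → best response No.
Faction C against (No, No): payoffs 3, 9 → best response Amend.
Faction C against (No, Abstain): payoffs 5, 1 → best response Abstain.
Faction C against (Abstain, No): payoffs 7, 8 → best response Amend.
Faction C against (Abstain, Abstain): payoffs 8, 1 → best response Abstain.
Faction C against (Amend, No): payoffs 1, 2 → best response Amend.
Faction C against (Amend, Abstain): payoffs 1, 8 → best response Amend.
Mutual best responses: (Abstain, Abstain, Abstain); (Amend, No, Amend).

Pure-strategy Nash equilibria: (Abstain, Abstain, Abstain); (Amend, No, Amend)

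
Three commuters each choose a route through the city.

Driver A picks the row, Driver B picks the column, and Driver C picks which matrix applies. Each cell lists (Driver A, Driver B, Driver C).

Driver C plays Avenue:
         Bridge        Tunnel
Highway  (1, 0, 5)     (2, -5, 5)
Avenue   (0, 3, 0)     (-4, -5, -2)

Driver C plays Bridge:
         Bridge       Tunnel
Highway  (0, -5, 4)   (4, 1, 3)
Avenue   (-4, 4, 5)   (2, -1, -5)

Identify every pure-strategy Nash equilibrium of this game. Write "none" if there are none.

(Highway, Bridge, Avenue)

Driver A against (Bridge, Avenue): payoffs 1, 0 → best response Highway.
Driver A against (Bridge, Bridge): payoffs 0, -4 → best response Highway.
Driver A against (Tunnel, Avenue): payoffs 2, -4 → best response Highway.
Driver A against (Tunnel, Bridge): payoffs 4, 2 → best response Highway.
Driver B against (Highway, Avenue): payoffs 0, -5 → best response Bridge.
Driver B against (Highway, Bridge): payoffs -5, 1 → best response Tunnel.
Driver B against (Avenue, Avenue): payoffs 3, -5 → best response Bridge.
Driver B against (Avenue, Bridge): payoffs 4, -1 → best response Bridge.
Driver C against (Highway, Bridge): payoffs 5, 4 → best response Avenue.
Driver C against (Highway, Tunnel): payoffs 5, 3 → best response Avenue.
Driver C against (Avenue, Bridge): payoffs 0, 5 → best response Bridge.
Driver C against (Avenue, Tunnel): payoffs -2, -5 → best response Avenue.
Mutual best responses: (Highway, Bridge, Avenue).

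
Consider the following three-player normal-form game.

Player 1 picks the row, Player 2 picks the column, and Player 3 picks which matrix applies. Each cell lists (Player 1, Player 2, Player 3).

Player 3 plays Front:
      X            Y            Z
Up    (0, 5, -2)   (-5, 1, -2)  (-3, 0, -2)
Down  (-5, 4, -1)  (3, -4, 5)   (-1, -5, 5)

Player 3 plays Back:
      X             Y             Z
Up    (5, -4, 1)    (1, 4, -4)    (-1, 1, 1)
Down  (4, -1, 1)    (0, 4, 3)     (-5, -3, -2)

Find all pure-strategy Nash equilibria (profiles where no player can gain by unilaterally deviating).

There is no pure-strategy Nash equilibrium.

For each player, find the best response to each opponent profile; mutual best responses are the pure NE.
Player 1 against (X, Front): payoffs 0, -5 → best response Up.
Player 1 against (X, Back): payoffs 5, 4 → best response Up.
Player 1 against (Y, Front): payoffs -5, 3 → best response Down.
Player 1 against (Y, Back): payoffs 1, 0 → best response Up.
Player 1 against (Z, Front): payoffs -3, -1 → best response Down.
Player 1 against (Z, Back): payoffs -1, -5 → best response Up.
Player 2 against (Up, Front): payoffs 5, 1, 0 → best response X.
Player 2 against (Up, Back): payoffs -4, 4, 1 → best response Y.
Player 2 against (Down, Front): payoffs 4, -4, -5 → best response X.
Player 2 against (Down, Back): payoffs -1, 4, -3 → best response Y.
Player 3 against (Up, X): payoffs -2, 1 → best response Back.
Player 3 against (Up, Y): payoffs -2, -4 → best response Front.
Player 3 against (Up, Z): payoffs -2, 1 → best response Back.
Player 3 against (Down, X): payoffs -1, 1 → best response Back.
Player 3 against (Down, Y): payoffs 5, 3 → best response Front.
Player 3 against (Down, Z): payoffs 5, -2 → best response Front.
No profile is a mutual best response for all players.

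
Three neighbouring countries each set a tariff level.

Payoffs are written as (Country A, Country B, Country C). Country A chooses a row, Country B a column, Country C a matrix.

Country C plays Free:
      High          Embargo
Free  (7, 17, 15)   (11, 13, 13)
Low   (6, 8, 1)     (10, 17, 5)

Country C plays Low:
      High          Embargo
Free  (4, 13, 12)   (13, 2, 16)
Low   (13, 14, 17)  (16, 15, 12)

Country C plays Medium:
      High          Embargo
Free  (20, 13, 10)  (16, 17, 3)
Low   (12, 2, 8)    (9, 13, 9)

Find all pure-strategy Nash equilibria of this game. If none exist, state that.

(Free, High, Free): Country A gets 7, best alternative 6; Country B gets 17, best alternative 13; Country C gets 15, best alternative 12. No profitable deviation — NE.
(Free, High, Low): Country A can switch to Low (4 → 13). Not NE.
(Free, High, Medium): Country B can switch to Embargo (13 → 17). Not NE.
(Free, Embargo, Free): Country B can switch to High (13 → 17). Not NE.
(Free, Embargo, Low): Country A can switch to Low (13 → 16). Not NE.
(Free, Embargo, Medium): Country C can switch to Free (3 → 13). Not NE.
(Low, High, Free): Country A can switch to Free (6 → 7). Not NE.
(Low, High, Low): Country B can switch to Embargo (14 → 15). Not NE.
(Low, High, Medium): Country A can switch to Free (12 → 20). Not NE.
(Low, Embargo, Low): Country A gets 16, best alternative 13; Country B gets 15, best alternative 14; Country C gets 12, best alternative 9. No profitable deviation — NE.
(The remaining 2 profiles each have a profitable deviation by the same check.)

Pure-strategy Nash equilibria: (Free, High, Free) and (Low, Embargo, Low)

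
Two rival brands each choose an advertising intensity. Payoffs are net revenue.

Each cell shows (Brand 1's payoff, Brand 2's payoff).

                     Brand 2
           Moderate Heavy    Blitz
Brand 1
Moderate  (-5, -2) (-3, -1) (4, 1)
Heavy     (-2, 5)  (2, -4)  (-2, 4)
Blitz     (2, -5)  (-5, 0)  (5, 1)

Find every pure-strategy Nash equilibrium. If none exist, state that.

The unique pure-strategy Nash equilibrium is (Blitz, Blitz).

For each strategy profile, look for a profitable unilateral deviation.
(Moderate, Moderate): Brand 1 can switch to Heavy (-5 → -2). Not NE.
(Moderate, Heavy): Brand 1 can switch to Heavy (-3 → 2). Not NE.
(Moderate, Blitz): Brand 1 can switch to Blitz (4 → 5). Not NE.
(Heavy, Moderate): Brand 1 can switch to Blitz (-2 → 2). Not NE.
(Heavy, Heavy): Brand 2 can switch to Moderate (-4 → 5). Not NE.
(Heavy, Blitz): Brand 1 can switch to Moderate (-2 → 4). Not NE.
(Blitz, Moderate): Brand 2 can switch to Heavy (-5 → 0). Not NE.
(Blitz, Heavy): Brand 1 can switch to Moderate (-5 → -3). Not NE.
(Blitz, Blitz): Brand 1 gets 5, best alternative 4; Brand 2 gets 1, best alternative 0. No profitable deviation — NE.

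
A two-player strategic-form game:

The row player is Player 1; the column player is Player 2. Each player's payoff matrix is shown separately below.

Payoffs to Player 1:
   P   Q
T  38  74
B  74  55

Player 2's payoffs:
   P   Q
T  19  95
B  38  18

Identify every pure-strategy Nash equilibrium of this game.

The pure Nash equilibria are (T, Q), (B, P).

(T, P): Player 1 can switch to B (38 → 74). Not NE.
(T, Q): Player 1 gets 74, best alternative 55; Player 2 gets 95, best alternative 19. No profitable deviation — NE.
(B, P): Player 1 gets 74, best alternative 38; Player 2 gets 38, best alternative 18. No profitable deviation — NE.
(B, Q): Player 1 can switch to T (55 → 74). Not NE.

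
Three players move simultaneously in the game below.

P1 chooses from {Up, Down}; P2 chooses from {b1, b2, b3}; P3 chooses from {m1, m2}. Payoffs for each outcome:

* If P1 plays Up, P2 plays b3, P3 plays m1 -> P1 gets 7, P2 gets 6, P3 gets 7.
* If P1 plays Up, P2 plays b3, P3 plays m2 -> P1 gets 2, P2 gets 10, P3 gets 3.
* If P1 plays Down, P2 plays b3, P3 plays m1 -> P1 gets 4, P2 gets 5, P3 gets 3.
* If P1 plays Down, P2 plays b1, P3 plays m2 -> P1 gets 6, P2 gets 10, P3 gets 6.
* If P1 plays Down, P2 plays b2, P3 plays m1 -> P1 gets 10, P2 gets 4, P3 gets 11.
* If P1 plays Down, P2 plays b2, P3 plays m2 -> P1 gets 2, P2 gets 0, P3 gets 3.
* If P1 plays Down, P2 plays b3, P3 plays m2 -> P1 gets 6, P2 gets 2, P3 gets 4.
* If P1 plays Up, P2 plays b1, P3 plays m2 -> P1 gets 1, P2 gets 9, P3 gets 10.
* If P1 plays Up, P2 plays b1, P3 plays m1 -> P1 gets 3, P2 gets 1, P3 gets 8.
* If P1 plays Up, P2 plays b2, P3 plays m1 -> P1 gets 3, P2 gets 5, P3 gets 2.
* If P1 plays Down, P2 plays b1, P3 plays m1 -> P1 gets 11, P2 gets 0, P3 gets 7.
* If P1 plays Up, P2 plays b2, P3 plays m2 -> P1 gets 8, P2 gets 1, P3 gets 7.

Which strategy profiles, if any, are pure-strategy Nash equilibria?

P1 against (b1, m1): payoffs 3, 11 → best response Down.
P1 against (b1, m2): payoffs 1, 6 → best response Down.
P1 against (b2, m1): payoffs 3, 10 → best response Down.
P1 against (b2, m2): payoffs 8, 2 → best response Up.
P1 against (b3, m1): payoffs 7, 4 → best response Up.
P1 against (b3, m2): payoffs 2, 6 → best response Down.
P2 against (Up, m1): payoffs 1, 5, 6 → best response b3.
P2 against (Up, m2): payoffs 9, 1, 10 → best response b3.
P2 against (Down, m1): payoffs 0, 4, 5 → best response b3.
P2 against (Down, m2): payoffs 10, 0, 2 → best response b1.
P3 against (Up, b1): payoffs 8, 10 → best response m2.
P3 against (Up, b2): payoffs 2, 7 → best response m2.
P3 against (Up, b3): payoffs 7, 3 → best response m1.
P3 against (Down, b1): payoffs 7, 6 → best response m1.
P3 against (Down, b2): payoffs 11, 3 → best response m1.
P3 against (Down, b3): payoffs 3, 4 → best response m2.
Mutual best responses: (Up, b3, m1).

Pure NE: (Up, b3, m1)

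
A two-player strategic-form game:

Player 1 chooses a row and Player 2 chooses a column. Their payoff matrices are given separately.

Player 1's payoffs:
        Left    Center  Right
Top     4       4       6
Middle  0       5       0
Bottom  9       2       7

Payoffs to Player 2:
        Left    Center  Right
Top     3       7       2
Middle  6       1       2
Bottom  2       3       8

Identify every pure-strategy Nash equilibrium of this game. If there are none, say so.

(Top, Left): Player 1 can switch to Bottom (4 → 9). Not NE.
(Top, Center): Player 1 can switch to Middle (4 → 5). Not NE.
(Top, Right): Player 1 can switch to Bottom (6 → 7). Not NE.
(Middle, Left): Player 1 can switch to Top (0 → 4). Not NE.
(Middle, Center): Player 2 can switch to Left (1 → 6). Not NE.
(Middle, Right): Player 1 can switch to Top (0 → 6). Not NE.
(Bottom, Left): Player 2 can switch to Center (2 → 3). Not NE.
(Bottom, Center): Player 1 can switch to Top (2 → 4). Not NE.
(Bottom, Right): Player 1 gets 7, best alternative 6; Player 2 gets 8, best alternative 3. No profitable deviation — NE.

Pure NE: (Bottom, Right)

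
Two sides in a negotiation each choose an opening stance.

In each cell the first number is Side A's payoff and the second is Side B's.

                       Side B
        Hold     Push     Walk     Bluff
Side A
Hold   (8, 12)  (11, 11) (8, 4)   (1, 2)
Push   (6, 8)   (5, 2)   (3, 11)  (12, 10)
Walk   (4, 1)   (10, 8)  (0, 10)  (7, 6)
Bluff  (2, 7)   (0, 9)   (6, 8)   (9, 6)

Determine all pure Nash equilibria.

For each strategy profile, look for a profitable unilateral deviation.
(Hold, Hold): Side A gets 8, best alternative 6; Side B gets 12, best alternative 11. No profitable deviation — NE.
(Hold, Push): Side B can switch to Hold (11 → 12). Not NE.
(Hold, Walk): Side B can switch to Hold (4 → 12). Not NE.
(Hold, Bluff): Side A can switch to Push (1 → 12). Not NE.
(Push, Hold): Side A can switch to Hold (6 → 8). Not NE.
(Push, Push): Side A can switch to Hold (5 → 11). Not NE.
(Push, Walk): Side A can switch to Hold (3 → 8). Not NE.
(Push, Bluff): Side B can switch to Walk (10 → 11). Not NE.
(Walk, Hold): Side A can switch to Hold (4 → 8). Not NE.
(Walk, Push): Side A can switch to Hold (10 → 11). Not NE.
(Walk, Walk): Side A can switch to Hold (0 → 8). Not NE.
(The remaining 5 profiles each have a profitable deviation by the same check.)

The unique pure-strategy Nash equilibrium is (Hold, Hold).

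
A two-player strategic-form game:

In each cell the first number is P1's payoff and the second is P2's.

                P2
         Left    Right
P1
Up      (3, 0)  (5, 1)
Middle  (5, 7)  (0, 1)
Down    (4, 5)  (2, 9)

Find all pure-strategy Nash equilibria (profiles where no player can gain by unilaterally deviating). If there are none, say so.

(Up, Right), (Middle, Left)

(Up, Left): P1 can switch to Middle (3 → 5). Not NE.
(Up, Right): P1 gets 5, best alternative 2; P2 gets 1, best alternative 0. No profitable deviation — NE.
(Middle, Left): P1 gets 5, best alternative 4; P2 gets 7, best alternative 1. No profitable deviation — NE.
(Middle, Right): P1 can switch to Up (0 → 5). Not NE.
(Down, Left): P1 can switch to Middle (4 → 5). Not NE.
(Down, Right): P1 can switch to Up (2 → 5). Not NE.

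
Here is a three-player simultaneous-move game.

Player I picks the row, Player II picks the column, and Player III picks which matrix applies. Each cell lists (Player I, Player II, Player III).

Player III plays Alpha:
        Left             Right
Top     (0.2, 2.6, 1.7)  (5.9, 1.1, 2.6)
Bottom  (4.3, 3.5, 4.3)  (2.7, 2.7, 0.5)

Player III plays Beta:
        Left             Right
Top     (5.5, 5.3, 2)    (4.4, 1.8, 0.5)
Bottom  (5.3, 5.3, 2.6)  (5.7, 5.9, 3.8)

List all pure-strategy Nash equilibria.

The pure Nash equilibria are (Top, Left, Beta), (Bottom, Left, Alpha), (Bottom, Right, Beta).

Player I against (Left, Alpha): payoffs 0.2, 4.3 → best response Bottom.
Player I against (Left, Beta): payoffs 5.5, 5.3 → best response Top.
Player I against (Right, Alpha): payoffs 5.9, 2.7 → best response Top.
Player I against (Right, Beta): payoffs 4.4, 5.7 → best response Bottom.
Player II against (Top, Alpha): payoffs 2.6, 1.1 → best response Left.
Player II against (Top, Beta): payoffs 5.3, 1.8 → best response Left.
Player II against (Bottom, Alpha): payoffs 3.5, 2.7 → best response Left.
Player II against (Bottom, Beta): payoffs 5.3, 5.9 → best response Right.
Player III against (Top, Left): payoffs 1.7, 2 → best response Beta.
Player III against (Top, Right): payoffs 2.6, 0.5 → best response Alpha.
Player III against (Bottom, Left): payoffs 4.3, 2.6 → best response Alpha.
Player III against (Bottom, Right): payoffs 0.5, 3.8 → best response Beta.
Mutual best responses: (Top, Left, Beta); (Bottom, Left, Alpha); (Bottom, Right, Beta).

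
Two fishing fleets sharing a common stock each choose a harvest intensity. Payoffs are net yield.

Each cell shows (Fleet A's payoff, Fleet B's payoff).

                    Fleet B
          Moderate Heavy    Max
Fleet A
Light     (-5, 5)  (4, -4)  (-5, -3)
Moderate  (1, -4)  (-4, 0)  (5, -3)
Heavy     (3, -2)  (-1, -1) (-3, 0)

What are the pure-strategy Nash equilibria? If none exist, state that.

Fleet A against Moderate: payoffs -5, 1, 3 → best response Heavy.
Fleet A against Heavy: payoffs 4, -4, -1 → best response Light.
Fleet A against Max: payoffs -5, 5, -3 → best response Moderate.
Fleet B against Light: payoffs 5, -4, -3 → best response Moderate.
Fleet B against Moderate: payoffs -4, 0, -3 → best response Heavy.
Fleet B against Heavy: payoffs -2, -1, 0 → best response Max.
No profile is a mutual best response for all players.

No pure-strategy Nash equilibrium.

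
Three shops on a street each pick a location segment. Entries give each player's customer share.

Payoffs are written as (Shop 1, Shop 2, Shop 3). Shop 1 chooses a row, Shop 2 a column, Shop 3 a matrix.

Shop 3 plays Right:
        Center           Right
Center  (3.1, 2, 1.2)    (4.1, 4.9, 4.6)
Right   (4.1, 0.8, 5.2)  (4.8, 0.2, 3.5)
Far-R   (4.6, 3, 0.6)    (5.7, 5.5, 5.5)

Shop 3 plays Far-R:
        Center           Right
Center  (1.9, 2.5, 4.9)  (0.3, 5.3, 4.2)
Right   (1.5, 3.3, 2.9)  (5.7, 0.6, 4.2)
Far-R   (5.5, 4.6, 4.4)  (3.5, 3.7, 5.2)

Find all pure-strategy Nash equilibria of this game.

(Far-R, Center, Far-R), (Far-R, Right, Right)

(Center, Center, Right): Shop 1 can switch to Right (3.1 → 4.1). Not NE.
(Center, Center, Far-R): Shop 1 can switch to Far-R (1.9 → 5.5). Not NE.
(Center, Right, Right): Shop 1 can switch to Right (4.1 → 4.8). Not NE.
(Center, Right, Far-R): Shop 1 can switch to Right (0.3 → 5.7). Not NE.
(Right, Center, Right): Shop 1 can switch to Far-R (4.1 → 4.6). Not NE.
(Right, Center, Far-R): Shop 1 can switch to Center (1.5 → 1.9). Not NE.
(Right, Right, Right): Shop 1 can switch to Far-R (4.8 → 5.7). Not NE.
(Right, Right, Far-R): Shop 2 can switch to Center (0.6 → 3.3). Not NE.
(Far-R, Center, Right): Shop 2 can switch to Right (3 → 5.5). Not NE.
(Far-R, Center, Far-R): Shop 1 gets 5.5, best alternative 1.9; Shop 2 gets 4.6, best alternative 3.7; Shop 3 gets 4.4, best alternative 0.6. No profitable deviation — NE.
(Far-R, Right, Right): Shop 1 gets 5.7, best alternative 4.8; Shop 2 gets 5.5, best alternative 3; Shop 3 gets 5.5, best alternative 5.2. No profitable deviation — NE.
(Far-R, Right, Far-R): Shop 1 can switch to Right (3.5 → 5.7). Not NE.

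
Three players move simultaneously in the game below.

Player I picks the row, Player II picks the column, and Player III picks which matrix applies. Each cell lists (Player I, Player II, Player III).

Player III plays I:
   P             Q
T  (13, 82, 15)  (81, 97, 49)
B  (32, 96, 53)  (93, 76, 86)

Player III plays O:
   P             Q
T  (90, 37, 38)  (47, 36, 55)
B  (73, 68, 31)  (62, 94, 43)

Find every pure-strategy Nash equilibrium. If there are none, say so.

The pure Nash equilibria are (T, P, O) and (B, P, I).

Check each profile: it is a Nash equilibrium iff no player can strictly gain by switching unilaterally.
(T, P, I): Player I can switch to B (13 → 32). Not NE.
(T, P, O): Player I gets 90, best alternative 73; Player II gets 37, best alternative 36; Player III gets 38, best alternative 15. No profitable deviation — NE.
(T, Q, I): Player I can switch to B (81 → 93). Not NE.
(T, Q, O): Player I can switch to B (47 → 62). Not NE.
(B, P, I): Player I gets 32, best alternative 13; Player II gets 96, best alternative 76; Player III gets 53, best alternative 31. No profitable deviation — NE.
(B, P, O): Player I can switch to T (73 → 90). Not NE.
(B, Q, I): Player II can switch to P (76 → 96). Not NE.
(B, Q, O): Player III can switch to I (43 → 86). Not NE.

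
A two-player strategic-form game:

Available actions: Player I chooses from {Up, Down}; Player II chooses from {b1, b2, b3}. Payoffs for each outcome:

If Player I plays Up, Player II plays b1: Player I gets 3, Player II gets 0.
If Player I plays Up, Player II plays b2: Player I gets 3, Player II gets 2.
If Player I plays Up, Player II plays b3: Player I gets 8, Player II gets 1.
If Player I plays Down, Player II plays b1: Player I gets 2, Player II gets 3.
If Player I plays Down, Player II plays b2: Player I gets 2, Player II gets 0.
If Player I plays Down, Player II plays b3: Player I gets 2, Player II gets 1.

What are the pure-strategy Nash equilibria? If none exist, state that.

Check each profile: it is a Nash equilibrium iff no player can strictly gain by switching unilaterally.
(Up, b1): Player II can switch to b2 (0 → 2). Not NE.
(Up, b2): Player I gets 3, best alternative 2; Player II gets 2, best alternative 1. No profitable deviation — NE.
(Up, b3): Player II can switch to b2 (1 → 2). Not NE.
(Down, b1): Player I can switch to Up (2 → 3). Not NE.
(Down, b2): Player I can switch to Up (2 → 3). Not NE.
(Down, b3): Player I can switch to Up (2 → 8). Not NE.

The unique pure-strategy Nash equilibrium is (Up, b2).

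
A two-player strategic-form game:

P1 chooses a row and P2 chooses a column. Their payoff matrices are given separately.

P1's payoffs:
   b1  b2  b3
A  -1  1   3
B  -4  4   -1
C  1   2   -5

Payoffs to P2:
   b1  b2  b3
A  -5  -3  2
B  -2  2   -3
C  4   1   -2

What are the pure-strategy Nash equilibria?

(A, b3); (B, b2); (C, b1)

(A, b1): P1 can switch to C (-1 → 1). Not NE.
(A, b2): P1 can switch to B (1 → 4). Not NE.
(A, b3): P1 gets 3, best alternative -1; P2 gets 2, best alternative -3. No profitable deviation — NE.
(B, b1): P1 can switch to A (-4 → -1). Not NE.
(B, b2): P1 gets 4, best alternative 2; P2 gets 2, best alternative -2. No profitable deviation — NE.
(B, b3): P1 can switch to A (-1 → 3). Not NE.
(C, b1): P1 gets 1, best alternative -1; P2 gets 4, best alternative 1. No profitable deviation — NE.
(C, b2): P1 can switch to B (2 → 4). Not NE.
(C, b3): P1 can switch to A (-5 → 3). Not NE.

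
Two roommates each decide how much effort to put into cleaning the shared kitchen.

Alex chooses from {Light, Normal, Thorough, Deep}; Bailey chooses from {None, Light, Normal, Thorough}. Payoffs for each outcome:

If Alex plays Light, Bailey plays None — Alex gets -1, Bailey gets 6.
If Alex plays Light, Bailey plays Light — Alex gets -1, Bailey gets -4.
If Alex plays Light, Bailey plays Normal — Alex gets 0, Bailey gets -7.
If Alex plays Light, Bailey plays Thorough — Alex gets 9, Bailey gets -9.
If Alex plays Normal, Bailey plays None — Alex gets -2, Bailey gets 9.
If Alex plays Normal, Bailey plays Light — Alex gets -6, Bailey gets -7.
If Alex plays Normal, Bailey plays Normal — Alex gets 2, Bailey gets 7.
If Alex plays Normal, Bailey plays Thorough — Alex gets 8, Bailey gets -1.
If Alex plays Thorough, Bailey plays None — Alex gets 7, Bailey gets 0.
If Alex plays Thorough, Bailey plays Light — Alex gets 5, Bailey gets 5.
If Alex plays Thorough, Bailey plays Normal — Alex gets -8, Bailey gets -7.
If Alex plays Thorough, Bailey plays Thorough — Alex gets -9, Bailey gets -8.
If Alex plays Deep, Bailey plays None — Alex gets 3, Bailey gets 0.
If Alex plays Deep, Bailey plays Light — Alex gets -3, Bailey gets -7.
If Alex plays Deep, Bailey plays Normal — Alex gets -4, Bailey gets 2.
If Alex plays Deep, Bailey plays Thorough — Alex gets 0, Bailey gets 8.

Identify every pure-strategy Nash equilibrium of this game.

Mark each player's best response to every combination of opponents' strategies; a profile where every player is best-responding is a pure Nash equilibrium.
Alex against None: payoffs -1, -2, 7, 3 → best response Thorough.
Alex against Light: payoffs -1, -6, 5, -3 → best response Thorough.
Alex against Normal: payoffs 0, 2, -8, -4 → best response Normal.
Alex against Thorough: payoffs 9, 8, -9, 0 → best response Light.
Bailey against Light: payoffs 6, -4, -7, -9 → best response None.
Bailey against Normal: payoffs 9, -7, 7, -1 → best response None.
Bailey against Thorough: payoffs 0, 5, -7, -8 → best response Light.
Bailey against Deep: payoffs 0, -7, 2, 8 → best response Thorough.
Mutual best responses: (Thorough, Light).

(Thorough, Light)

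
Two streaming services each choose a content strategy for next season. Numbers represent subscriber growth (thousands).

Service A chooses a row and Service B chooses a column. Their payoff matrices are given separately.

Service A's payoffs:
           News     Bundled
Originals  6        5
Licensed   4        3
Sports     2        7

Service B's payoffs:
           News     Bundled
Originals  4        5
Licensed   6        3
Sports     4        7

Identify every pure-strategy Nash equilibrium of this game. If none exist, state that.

(Originals, News): Service B can switch to Bundled (4 → 5). Not NE.
(Originals, Bundled): Service A can switch to Sports (5 → 7). Not NE.
(Licensed, News): Service A can switch to Originals (4 → 6). Not NE.
(Licensed, Bundled): Service A can switch to Originals (3 → 5). Not NE.
(Sports, News): Service A can switch to Originals (2 → 6). Not NE.
(Sports, Bundled): Service A gets 7, best alternative 5; Service B gets 7, best alternative 4. No profitable deviation — NE.

The unique pure-strategy Nash equilibrium is (Sports, Bundled).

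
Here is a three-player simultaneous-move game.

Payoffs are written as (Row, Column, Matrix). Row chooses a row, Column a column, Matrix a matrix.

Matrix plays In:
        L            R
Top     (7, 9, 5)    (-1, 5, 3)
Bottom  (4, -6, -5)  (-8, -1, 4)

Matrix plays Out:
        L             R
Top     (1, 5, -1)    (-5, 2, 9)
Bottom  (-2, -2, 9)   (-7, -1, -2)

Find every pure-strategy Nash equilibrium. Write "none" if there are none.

The unique pure-strategy Nash equilibrium is (Top, L, In).

(Top, L, In): Row gets 7, best alternative 4; Column gets 9, best alternative 5; Matrix gets 5, best alternative -1. No profitable deviation — NE.
(Top, L, Out): Matrix can switch to In (-1 → 5). Not NE.
(Top, R, In): Column can switch to L (5 → 9). Not NE.
(Top, R, Out): Column can switch to L (2 → 5). Not NE.
(Bottom, L, In): Row can switch to Top (4 → 7). Not NE.
(Bottom, L, Out): Row can switch to Top (-2 → 1). Not NE.
(Bottom, R, In): Row can switch to Top (-8 → -1). Not NE.
(Bottom, R, Out): Row can switch to Top (-7 → -5). Not NE.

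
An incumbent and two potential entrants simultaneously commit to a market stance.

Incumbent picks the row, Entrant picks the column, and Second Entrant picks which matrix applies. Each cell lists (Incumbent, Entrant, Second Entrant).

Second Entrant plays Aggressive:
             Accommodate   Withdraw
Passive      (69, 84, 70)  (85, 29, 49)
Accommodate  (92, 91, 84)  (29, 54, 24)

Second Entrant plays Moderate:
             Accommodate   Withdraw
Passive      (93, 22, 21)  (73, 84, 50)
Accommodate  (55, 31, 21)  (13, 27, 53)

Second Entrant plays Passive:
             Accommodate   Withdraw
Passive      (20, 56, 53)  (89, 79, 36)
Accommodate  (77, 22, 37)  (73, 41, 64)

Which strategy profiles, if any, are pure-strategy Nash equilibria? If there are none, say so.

(Passive, Accommodate, Aggressive): Incumbent can switch to Accommodate (69 → 92). Not NE.
(Passive, Accommodate, Moderate): Entrant can switch to Withdraw (22 → 84). Not NE.
(Passive, Accommodate, Passive): Incumbent can switch to Accommodate (20 → 77). Not NE.
(Passive, Withdraw, Aggressive): Entrant can switch to Accommodate (29 → 84). Not NE.
(Passive, Withdraw, Moderate): Incumbent gets 73, best alternative 13; Entrant gets 84, best alternative 22; Second Entrant gets 50, best alternative 49. No profitable deviation — NE.
(Passive, Withdraw, Passive): Second Entrant can switch to Aggressive (36 → 49). Not NE.
(Accommodate, Accommodate, Aggressive): Incumbent gets 92, best alternative 69; Entrant gets 91, best alternative 54; Second Entrant gets 84, best alternative 37. No profitable deviation — NE.
(Accommodate, Accommodate, Moderate): Incumbent can switch to Passive (55 → 93). Not NE.
(Accommodate, Accommodate, Passive): Entrant can switch to Withdraw (22 → 41). Not NE.
(Accommodate, Withdraw, Aggressive): Incumbent can switch to Passive (29 → 85). Not NE.
(Accommodate, Withdraw, Moderate): Incumbent can switch to Passive (13 → 73). Not NE.
(Accommodate, Withdraw, Passive): Incumbent can switch to Passive (73 → 89). Not NE.

Pure-strategy Nash equilibria: (Passive, Withdraw, Moderate) and (Accommodate, Accommodate, Aggressive)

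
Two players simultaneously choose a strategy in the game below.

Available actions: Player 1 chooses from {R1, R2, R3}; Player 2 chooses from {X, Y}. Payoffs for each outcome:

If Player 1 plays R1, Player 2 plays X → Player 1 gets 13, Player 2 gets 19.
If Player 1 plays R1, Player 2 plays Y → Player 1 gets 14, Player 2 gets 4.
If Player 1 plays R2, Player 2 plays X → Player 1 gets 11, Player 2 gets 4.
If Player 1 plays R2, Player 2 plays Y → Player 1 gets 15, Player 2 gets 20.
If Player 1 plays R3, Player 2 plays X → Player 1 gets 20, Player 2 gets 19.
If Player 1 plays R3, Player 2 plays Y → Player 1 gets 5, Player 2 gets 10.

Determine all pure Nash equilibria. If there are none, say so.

(R1, X): Player 1 can switch to R3 (13 → 20). Not NE.
(R1, Y): Player 1 can switch to R2 (14 → 15). Not NE.
(R2, X): Player 1 can switch to R1 (11 → 13). Not NE.
(R2, Y): Player 1 gets 15, best alternative 14; Player 2 gets 20, best alternative 4. No profitable deviation — NE.
(R3, X): Player 1 gets 20, best alternative 13; Player 2 gets 19, best alternative 10. No profitable deviation — NE.
(R3, Y): Player 1 can switch to R1 (5 → 14). Not NE.

Pure-strategy Nash equilibria: (R2, Y); (R3, X)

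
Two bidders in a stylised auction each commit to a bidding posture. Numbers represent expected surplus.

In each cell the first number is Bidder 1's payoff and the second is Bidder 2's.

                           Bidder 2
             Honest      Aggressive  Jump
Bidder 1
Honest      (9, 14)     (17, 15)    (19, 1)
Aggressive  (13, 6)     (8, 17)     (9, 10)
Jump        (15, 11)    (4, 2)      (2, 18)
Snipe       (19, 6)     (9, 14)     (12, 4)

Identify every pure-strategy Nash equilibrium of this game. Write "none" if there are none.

Bidder 1 against Honest: payoffs 9, 13, 15, 19 → best response Snipe.
Bidder 1 against Aggressive: payoffs 17, 8, 4, 9 → best response Honest.
Bidder 1 against Jump: payoffs 19, 9, 2, 12 → best response Honest.
Bidder 2 against Honest: payoffs 14, 15, 1 → best response Aggressive.
Bidder 2 against Aggressive: payoffs 6, 17, 10 → best response Aggressive.
Bidder 2 against Jump: payoffs 11, 2, 18 → best response Jump.
Bidder 2 against Snipe: payoffs 6, 14, 4 → best response Aggressive.
Mutual best responses: (Honest, Aggressive).

Pure NE: (Honest, Aggressive)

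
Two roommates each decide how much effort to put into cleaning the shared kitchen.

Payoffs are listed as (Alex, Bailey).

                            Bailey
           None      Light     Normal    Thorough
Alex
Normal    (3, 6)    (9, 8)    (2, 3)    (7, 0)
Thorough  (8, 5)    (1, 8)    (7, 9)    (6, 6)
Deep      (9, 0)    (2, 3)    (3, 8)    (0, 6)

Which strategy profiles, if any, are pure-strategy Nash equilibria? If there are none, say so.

Pure-strategy Nash equilibria: (Normal, Light) and (Thorough, Normal)

Alex against None: payoffs 3, 8, 9 → best response Deep.
Alex against Light: payoffs 9, 1, 2 → best response Normal.
Alex against Normal: payoffs 2, 7, 3 → best response Thorough.
Alex against Thorough: payoffs 7, 6, 0 → best response Normal.
Bailey against Normal: payoffs 6, 8, 3, 0 → best response Light.
Bailey against Thorough: payoffs 5, 8, 9, 6 → best response Normal.
Bailey against Deep: payoffs 0, 3, 8, 6 → best response Normal.
Mutual best responses: (Normal, Light); (Thorough, Normal).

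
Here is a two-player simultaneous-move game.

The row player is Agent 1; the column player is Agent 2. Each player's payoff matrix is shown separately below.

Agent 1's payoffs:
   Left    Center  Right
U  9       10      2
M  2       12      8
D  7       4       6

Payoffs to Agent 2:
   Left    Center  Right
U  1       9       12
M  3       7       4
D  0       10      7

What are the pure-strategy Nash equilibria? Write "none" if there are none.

(U, Left): Agent 2 can switch to Center (1 → 9). Not NE.
(U, Center): Agent 1 can switch to M (10 → 12). Not NE.
(U, Right): Agent 1 can switch to M (2 → 8). Not NE.
(M, Left): Agent 1 can switch to U (2 → 9). Not NE.
(M, Center): Agent 1 gets 12, best alternative 10; Agent 2 gets 7, best alternative 4. No profitable deviation — NE.
(M, Right): Agent 2 can switch to Center (4 → 7). Not NE.
(D, Left): Agent 1 can switch to U (7 → 9). Not NE.
(D, Center): Agent 1 can switch to U (4 → 10). Not NE.
(D, Right): Agent 1 can switch to M (6 → 8). Not NE.

The unique pure-strategy Nash equilibrium is (M, Center).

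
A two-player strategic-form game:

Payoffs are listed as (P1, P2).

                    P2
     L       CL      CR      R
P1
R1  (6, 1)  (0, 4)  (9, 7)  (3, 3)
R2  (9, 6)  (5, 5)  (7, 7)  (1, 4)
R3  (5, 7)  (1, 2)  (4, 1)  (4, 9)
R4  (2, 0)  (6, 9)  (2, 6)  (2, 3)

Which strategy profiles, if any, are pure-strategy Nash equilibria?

(R1, L): P1 can switch to R2 (6 → 9). Not NE.
(R1, CL): P1 can switch to R2 (0 → 5). Not NE.
(R1, CR): P1 gets 9, best alternative 7; P2 gets 7, best alternative 4. No profitable deviation — NE.
(R1, R): P1 can switch to R3 (3 → 4). Not NE.
(R2, L): P2 can switch to CR (6 → 7). Not NE.
(R2, CL): P1 can switch to R4 (5 → 6). Not NE.
(R2, CR): P1 can switch to R1 (7 → 9). Not NE.
(R2, R): P1 can switch to R1 (1 → 3). Not NE.
(R3, L): P1 can switch to R1 (5 → 6). Not NE.
(R3, CL): P1 can switch to R2 (1 → 5). Not NE.
(R3, CR): P1 can switch to R1 (4 → 9). Not NE.
(R3, R): P1 gets 4, best alternative 3; P2 gets 9, best alternative 7. No profitable deviation — NE.
(R4, L): P1 can switch to R1 (2 → 6). Not NE.
(R4, CL): P1 gets 6, best alternative 5; P2 gets 9, best alternative 6. No profitable deviation — NE.
(R4, CR): P1 can switch to R1 (2 → 9). Not NE.
(The remaining 1 profile has a profitable deviation by the same check.)

(R1, CR), (R3, R), (R4, CL)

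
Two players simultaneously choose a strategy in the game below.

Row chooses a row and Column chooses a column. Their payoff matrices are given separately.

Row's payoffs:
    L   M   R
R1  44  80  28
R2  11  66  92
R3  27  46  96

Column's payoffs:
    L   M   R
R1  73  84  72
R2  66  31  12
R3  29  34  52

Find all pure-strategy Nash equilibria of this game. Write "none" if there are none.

Row against L: payoffs 44, 11, 27 → best response R1.
Row against M: payoffs 80, 66, 46 → best response R1.
Row against R: payoffs 28, 92, 96 → best response R3.
Column against R1: payoffs 73, 84, 72 → best response M.
Column against R2: payoffs 66, 31, 12 → best response L.
Column against R3: payoffs 29, 34, 52 → best response R.
Mutual best responses: (R1, M); (R3, R).

The pure Nash equilibria are (R1, M), (R3, R).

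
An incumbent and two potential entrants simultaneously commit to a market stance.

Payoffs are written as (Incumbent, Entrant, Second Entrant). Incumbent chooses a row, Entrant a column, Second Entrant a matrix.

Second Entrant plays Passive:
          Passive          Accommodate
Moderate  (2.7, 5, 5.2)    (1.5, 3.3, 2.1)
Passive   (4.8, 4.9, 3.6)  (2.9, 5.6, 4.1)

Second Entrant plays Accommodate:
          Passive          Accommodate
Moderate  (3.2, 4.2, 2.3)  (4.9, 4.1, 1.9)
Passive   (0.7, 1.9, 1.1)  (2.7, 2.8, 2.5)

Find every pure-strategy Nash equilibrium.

Incumbent against (Passive, Passive): payoffs 2.7, 4.8 → best response Passive.
Incumbent against (Passive, Accommodate): payoffs 3.2, 0.7 → best response Moderate.
Incumbent against (Accommodate, Passive): payoffs 1.5, 2.9 → best response Passive.
Incumbent against (Accommodate, Accommodate): payoffs 4.9, 2.7 → best response Moderate.
Entrant against (Moderate, Passive): payoffs 5, 3.3 → best response Passive.
Entrant against (Moderate, Accommodate): payoffs 4.2, 4.1 → best response Passive.
Entrant against (Passive, Passive): payoffs 4.9, 5.6 → best response Accommodate.
Entrant against (Passive, Accommodate): payoffs 1.9, 2.8 → best response Accommodate.
Second Entrant against (Moderate, Passive): payoffs 5.2, 2.3 → best response Passive.
Second Entrant against (Moderate, Accommodate): payoffs 2.1, 1.9 → best response Passive.
Second Entrant against (Passive, Passive): payoffs 3.6, 1.1 → best response Passive.
Second Entrant against (Passive, Accommodate): payoffs 4.1, 2.5 → best response Passive.
Mutual best responses: (Passive, Accommodate, Passive).

The unique pure-strategy Nash equilibrium is (Passive, Accommodate, Passive).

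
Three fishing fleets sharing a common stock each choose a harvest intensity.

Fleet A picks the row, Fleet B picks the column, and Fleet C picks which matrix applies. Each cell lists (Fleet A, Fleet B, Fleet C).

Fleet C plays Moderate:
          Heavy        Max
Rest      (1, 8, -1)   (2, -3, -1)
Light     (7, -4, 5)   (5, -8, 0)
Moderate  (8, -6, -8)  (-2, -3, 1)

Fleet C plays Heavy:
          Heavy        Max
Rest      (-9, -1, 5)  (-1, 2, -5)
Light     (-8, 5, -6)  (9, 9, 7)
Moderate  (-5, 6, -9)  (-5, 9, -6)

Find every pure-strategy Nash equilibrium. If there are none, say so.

The unique pure-strategy Nash equilibrium is (Light, Max, Heavy).

Fleet A against (Heavy, Moderate): payoffs 1, 7, 8 → best response Moderate.
Fleet A against (Heavy, Heavy): payoffs -9, -8, -5 → best response Moderate.
Fleet A against (Max, Moderate): payoffs 2, 5, -2 → best response Light.
Fleet A against (Max, Heavy): payoffs -1, 9, -5 → best response Light.
Fleet B against (Rest, Moderate): payoffs 8, -3 → best response Heavy.
Fleet B against (Rest, Heavy): payoffs -1, 2 → best response Max.
Fleet B against (Light, Moderate): payoffs -4, -8 → best response Heavy.
Fleet B against (Light, Heavy): payoffs 5, 9 → best response Max.
Fleet B against (Moderate, Moderate): payoffs -6, -3 → best response Max.
Fleet B against (Moderate, Heavy): payoffs 6, 9 → best response Max.
Fleet C against (Rest, Heavy): payoffs -1, 5 → best response Heavy.
Fleet C against (Rest, Max): payoffs -1, -5 → best response Moderate.
Fleet C against (Light, Heavy): payoffs 5, -6 → best response Moderate.
Fleet C against (Light, Max): payoffs 0, 7 → best response Heavy.
Fleet C against (Moderate, Heavy): payoffs -8, -9 → best response Moderate.
Fleet C against (Moderate, Max): payoffs 1, -6 → best response Moderate.
Mutual best responses: (Light, Max, Heavy).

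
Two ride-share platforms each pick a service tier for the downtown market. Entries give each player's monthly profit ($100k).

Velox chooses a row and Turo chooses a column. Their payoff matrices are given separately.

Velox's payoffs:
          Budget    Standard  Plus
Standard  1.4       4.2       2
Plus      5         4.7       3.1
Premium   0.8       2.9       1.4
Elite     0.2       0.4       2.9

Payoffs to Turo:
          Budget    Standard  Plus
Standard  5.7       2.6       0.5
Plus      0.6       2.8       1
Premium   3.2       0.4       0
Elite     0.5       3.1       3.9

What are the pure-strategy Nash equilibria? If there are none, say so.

The unique pure-strategy Nash equilibrium is (Plus, Standard).

Velox against Budget: payoffs 1.4, 5, 0.8, 0.2 → best response Plus.
Velox against Standard: payoffs 4.2, 4.7, 2.9, 0.4 → best response Plus.
Velox against Plus: payoffs 2, 3.1, 1.4, 2.9 → best response Plus.
Turo against Standard: payoffs 5.7, 2.6, 0.5 → best response Budget.
Turo against Plus: payoffs 0.6, 2.8, 1 → best response Standard.
Turo against Premium: payoffs 3.2, 0.4, 0 → best response Budget.
Turo against Elite: payoffs 0.5, 3.1, 3.9 → best response Plus.
Mutual best responses: (Plus, Standard).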